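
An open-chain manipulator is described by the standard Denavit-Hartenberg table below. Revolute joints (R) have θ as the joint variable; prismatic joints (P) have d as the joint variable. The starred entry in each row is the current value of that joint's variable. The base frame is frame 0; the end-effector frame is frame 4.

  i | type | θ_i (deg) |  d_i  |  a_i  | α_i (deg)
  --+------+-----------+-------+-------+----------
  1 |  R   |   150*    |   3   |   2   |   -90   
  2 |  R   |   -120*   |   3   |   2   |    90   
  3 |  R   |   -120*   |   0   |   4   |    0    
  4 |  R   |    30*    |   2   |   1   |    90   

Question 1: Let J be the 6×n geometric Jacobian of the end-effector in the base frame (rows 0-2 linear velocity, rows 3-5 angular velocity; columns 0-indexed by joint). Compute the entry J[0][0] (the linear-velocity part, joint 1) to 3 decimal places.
axis z_0 = ẑ; lever o_n−o_0 = (0.5000,1.4019,2.0000)
cross product → J_v[:, 0] = (-1.4019,0.5000,0.0000)
J_ω[:, 0] = z_0
entry J[0][0] = -1.4019

-1.402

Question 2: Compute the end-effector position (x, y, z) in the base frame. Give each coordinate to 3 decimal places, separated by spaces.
0.500 1.402 2.000

after link 1: o_1 = (-1.7321, 1.0000, 3.0000)
after link 2: o_2 = (-2.3660, -2.0981, 4.7321)
after link 3: o_3 = (-1.5000, 1.4019, 3.0000)
after link 4: o_4 = (0.5000, 1.4019, 2.0000)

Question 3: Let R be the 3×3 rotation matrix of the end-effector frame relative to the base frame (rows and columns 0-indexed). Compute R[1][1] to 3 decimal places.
End-effector y-axis (col 1 of R) = (0.7500,-0.4330,-0.5000)
R[1][1] = -0.4330

-0.433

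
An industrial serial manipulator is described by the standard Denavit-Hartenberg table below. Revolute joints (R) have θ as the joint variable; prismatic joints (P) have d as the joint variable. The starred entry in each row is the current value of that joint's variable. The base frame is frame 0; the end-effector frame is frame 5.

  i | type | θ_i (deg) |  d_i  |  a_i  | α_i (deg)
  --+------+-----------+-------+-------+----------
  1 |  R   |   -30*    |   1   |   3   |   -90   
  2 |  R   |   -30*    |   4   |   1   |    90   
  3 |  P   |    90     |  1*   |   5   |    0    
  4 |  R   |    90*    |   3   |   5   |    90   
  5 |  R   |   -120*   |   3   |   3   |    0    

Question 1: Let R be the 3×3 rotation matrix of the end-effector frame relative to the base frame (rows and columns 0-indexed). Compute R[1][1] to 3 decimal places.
0.250

End-effector y-axis (col 1 of R) = (-0.4330,0.2500,-0.8660)
R[1][1] = 0.2500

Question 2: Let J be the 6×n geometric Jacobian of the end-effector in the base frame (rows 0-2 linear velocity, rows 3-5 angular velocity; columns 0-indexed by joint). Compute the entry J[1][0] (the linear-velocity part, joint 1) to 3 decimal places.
axis z_0 = ẑ; lever o_n−o_0 = (6.1160,10.3253,0.9641)
cross product → J_v[:, 0] = (-10.3253,6.1160,0.0000)
J_ω[:, 0] = z_0
entry J[1][0] = 6.1160

6.116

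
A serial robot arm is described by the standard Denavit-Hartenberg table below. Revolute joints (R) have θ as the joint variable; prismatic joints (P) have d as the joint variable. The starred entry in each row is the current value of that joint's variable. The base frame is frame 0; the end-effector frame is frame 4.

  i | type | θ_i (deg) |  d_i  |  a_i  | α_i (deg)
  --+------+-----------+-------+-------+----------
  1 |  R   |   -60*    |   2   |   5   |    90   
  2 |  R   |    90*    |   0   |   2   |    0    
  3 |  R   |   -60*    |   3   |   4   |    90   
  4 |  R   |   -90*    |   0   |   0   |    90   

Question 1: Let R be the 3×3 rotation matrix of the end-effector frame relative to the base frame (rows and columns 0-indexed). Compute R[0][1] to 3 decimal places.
0.250

End-effector y-axis (col 1 of R) = (0.2500,-0.4330,-0.8660)
R[0][1] = 0.2500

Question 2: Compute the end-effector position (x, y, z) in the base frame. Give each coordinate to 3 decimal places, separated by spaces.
1.634 -8.830 6.000

after link 1: o_1 = (2.5000, -4.3301, 2.0000)
after link 2: o_2 = (2.5000, -4.3301, 4.0000)
after link 3: o_3 = (1.6340, -8.8301, 6.0000)
after link 4: o_4 = (1.6340, -8.8301, 6.0000)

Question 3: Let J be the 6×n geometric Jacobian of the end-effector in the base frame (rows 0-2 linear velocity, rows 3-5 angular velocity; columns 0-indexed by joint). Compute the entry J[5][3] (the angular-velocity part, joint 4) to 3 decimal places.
-0.866

axis z_3 = (0.2500,-0.4330,-0.8660); lever o_n−o_3 = (0.0000,0.0000,0.0000)
cross product → J_v[:, 3] = (0.0000,-0.0000,0.0000)
J_ω[:, 3] = z_3
entry J[5][3] = -0.8660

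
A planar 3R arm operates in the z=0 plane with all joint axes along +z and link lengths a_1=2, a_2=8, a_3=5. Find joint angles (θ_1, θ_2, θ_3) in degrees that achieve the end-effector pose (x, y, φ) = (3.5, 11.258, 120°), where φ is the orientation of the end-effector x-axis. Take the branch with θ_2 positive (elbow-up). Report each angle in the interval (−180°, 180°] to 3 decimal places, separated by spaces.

-0.009 60.009 60.000

wrist centre = target − a_3·(cos φ, sin φ) = (6.0000, 6.9279)
cos θ_2 = (83.9954−2²−8²)/(2·2·8) = 0.4999; θ_2 = 60.0095° (elbow-up)
β = atan2(6.9279,6.0000) = 49.1053°; ψ = atan2(6.9289,5.9989) = 49.1147°
θ_1 = β − ψ = -0.0095°
θ_3 = φ − θ_1 − θ_2 = 60.0000° (wrapped to (-180°,180°])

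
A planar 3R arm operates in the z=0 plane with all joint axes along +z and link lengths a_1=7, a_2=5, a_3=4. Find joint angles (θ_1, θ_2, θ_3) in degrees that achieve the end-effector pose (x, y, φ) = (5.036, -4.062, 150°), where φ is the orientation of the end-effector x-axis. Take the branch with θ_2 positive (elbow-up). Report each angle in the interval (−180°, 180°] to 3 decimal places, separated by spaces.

-59.999 60.000 149.999

wrist centre = target − a_3·(cos φ, sin φ) = (8.5001, -6.0620)
cos θ_2 = (108.9996−7²−5²)/(2·7·5) = 0.5000; θ_2 = 60.0004° (elbow-up)
β = atan2(-6.0620,8.5001) = -35.4952°; ψ = atan2(4.3301,9.5000) = 24.5038°
θ_1 = β − ψ = -59.9990°
θ_3 = φ − θ_1 − θ_2 = 149.9986° (wrapped to (-180°,180°])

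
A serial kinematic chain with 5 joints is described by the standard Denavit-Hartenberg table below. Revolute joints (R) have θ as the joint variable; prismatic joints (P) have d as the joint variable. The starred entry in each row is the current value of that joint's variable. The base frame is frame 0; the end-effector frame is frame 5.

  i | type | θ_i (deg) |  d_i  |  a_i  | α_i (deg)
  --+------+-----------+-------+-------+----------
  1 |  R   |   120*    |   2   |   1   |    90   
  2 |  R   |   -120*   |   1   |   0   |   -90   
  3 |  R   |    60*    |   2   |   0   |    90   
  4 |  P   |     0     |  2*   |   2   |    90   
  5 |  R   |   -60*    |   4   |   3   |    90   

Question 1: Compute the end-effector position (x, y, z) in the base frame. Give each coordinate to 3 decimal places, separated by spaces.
after link 1: o_1 = (-0.5000, 0.8660, 2.0000)
after link 2: o_2 = (0.3660, 1.3660, 2.0000)
after link 3: o_3 = (-0.5000, 2.8660, 1.0000)
after link 4: o_4 = (-0.4510, 1.3170, -1.3660)
after link 5: o_5 = (-1.3439, -2.3325, 1.9330)

-1.344 -2.333 1.933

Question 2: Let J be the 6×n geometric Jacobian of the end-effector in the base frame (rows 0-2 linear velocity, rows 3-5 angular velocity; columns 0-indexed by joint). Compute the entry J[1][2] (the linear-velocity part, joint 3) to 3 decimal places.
axis z_2 = (-0.4330,0.7500,-0.5000); lever o_n−o_2 = (-1.7099,-3.6986,-0.0670)
cross product → J_v[:, 2] = (-1.8995,0.8260,2.8840)
J_ω[:, 2] = z_2
entry J[1][2] = 0.8260

0.826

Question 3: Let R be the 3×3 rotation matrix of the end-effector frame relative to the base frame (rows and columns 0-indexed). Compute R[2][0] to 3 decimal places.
0.433

End-effector x-axis (col 0 of R) = (-0.8750,-0.2165,0.4330)
R[2][0] = 0.4330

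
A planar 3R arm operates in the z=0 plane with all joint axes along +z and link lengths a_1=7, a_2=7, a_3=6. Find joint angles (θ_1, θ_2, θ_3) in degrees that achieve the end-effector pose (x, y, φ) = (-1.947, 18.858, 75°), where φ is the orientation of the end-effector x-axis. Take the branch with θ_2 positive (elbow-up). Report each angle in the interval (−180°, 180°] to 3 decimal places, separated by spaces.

wrist centre = target − a_3·(cos φ, sin φ) = (-3.4999, 13.0624)
cos θ_2 = (182.8769−7²−7²)/(2·7·7) = 0.8661; θ_2 = 29.9925° (elbow-up)
β = atan2(13.0624,-3.4999) = 104.9994°; ψ = atan2(3.4992,13.0626) = 14.9963°
θ_1 = β − ψ = 90.0031°
θ_3 = φ − θ_1 − θ_2 = -44.9956° (wrapped to (-180°,180°])

90.003 29.993 -44.996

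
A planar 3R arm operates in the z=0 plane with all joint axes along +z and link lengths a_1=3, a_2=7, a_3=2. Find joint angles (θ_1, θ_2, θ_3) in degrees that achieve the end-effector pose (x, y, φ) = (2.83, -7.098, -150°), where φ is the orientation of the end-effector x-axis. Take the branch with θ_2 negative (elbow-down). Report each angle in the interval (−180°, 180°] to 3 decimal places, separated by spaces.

wrist centre = target − a_3·(cos φ, sin φ) = (4.5621, -6.0980)
cos θ_2 = (57.9979−3²−7²)/(2·3·7) = -0.0000; θ_2 = -90.0028° (elbow-down)
β = atan2(-6.0980,4.5621) = -53.1990°; ψ = atan2(-7.0000,2.9997) = -66.8038°
θ_1 = β − ψ = 13.6048°
θ_3 = φ − θ_1 − θ_2 = -73.6020° (wrapped to (-180°,180°])

13.605 -90.003 -73.602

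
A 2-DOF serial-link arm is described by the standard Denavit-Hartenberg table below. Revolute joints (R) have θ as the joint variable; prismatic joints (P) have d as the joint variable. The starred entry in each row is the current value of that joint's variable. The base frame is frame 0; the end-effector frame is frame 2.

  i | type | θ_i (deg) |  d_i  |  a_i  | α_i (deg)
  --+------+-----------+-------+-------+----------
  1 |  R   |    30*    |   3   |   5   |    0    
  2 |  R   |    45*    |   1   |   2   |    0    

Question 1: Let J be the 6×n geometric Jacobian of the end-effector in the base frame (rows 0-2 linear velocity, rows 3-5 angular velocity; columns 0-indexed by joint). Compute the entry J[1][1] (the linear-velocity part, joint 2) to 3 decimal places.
0.518

axis z_1 = (0.0000,0.0000,1.0000); lever o_n−o_1 = (0.5176,1.9319,1.0000)
cross product → J_v[:, 1] = (-1.9319,0.5176,0.0000)
J_ω[:, 1] = z_1
entry J[1][1] = 0.5176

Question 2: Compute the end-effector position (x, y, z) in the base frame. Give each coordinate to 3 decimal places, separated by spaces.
after link 1: o_1 = (4.3301, 2.5000, 3.0000)
after link 2: o_2 = (4.8478, 4.4319, 4.0000)

4.848 4.432 4.000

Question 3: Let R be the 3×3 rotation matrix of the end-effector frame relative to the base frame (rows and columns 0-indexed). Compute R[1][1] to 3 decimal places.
End-effector y-axis (col 1 of R) = (-0.9659,0.2588,0.0000)
R[1][1] = 0.2588

0.259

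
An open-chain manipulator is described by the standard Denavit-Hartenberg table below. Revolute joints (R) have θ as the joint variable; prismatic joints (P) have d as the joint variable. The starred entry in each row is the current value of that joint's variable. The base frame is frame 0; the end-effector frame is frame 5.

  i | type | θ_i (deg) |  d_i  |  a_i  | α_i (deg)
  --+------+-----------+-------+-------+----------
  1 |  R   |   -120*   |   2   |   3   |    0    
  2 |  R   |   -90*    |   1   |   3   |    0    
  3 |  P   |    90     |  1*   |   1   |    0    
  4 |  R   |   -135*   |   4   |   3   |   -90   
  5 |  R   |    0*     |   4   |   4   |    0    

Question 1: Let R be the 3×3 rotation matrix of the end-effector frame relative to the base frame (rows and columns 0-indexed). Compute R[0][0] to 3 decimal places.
-0.259

End-effector x-axis (col 0 of R) = (-0.2588,0.9659,0.0000)
R[0][0] = -0.2588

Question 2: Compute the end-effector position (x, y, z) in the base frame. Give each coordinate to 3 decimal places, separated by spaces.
-10.274 3.762 8.000

after link 1: o_1 = (-1.5000, -2.5981, 2.0000)
after link 2: o_2 = (-4.0981, -1.0981, 3.0000)
after link 3: o_3 = (-4.5981, -1.9641, 4.0000)
after link 4: o_4 = (-5.3745, 0.9337, 8.0000)
after link 5: o_5 = (-10.2735, 3.7621, 8.0000)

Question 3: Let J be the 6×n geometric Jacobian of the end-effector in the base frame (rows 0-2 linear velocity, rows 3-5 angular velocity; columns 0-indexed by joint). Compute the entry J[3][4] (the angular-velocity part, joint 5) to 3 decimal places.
axis z_4 = (-0.9659,-0.2588,0.0000); lever o_n−o_4 = (-4.8990,2.8284,0.0000)
cross product → J_v[:, 4] = (-0.0000,-0.0000,-4.0000)
J_ω[:, 4] = z_4
entry J[3][4] = -0.9659

-0.966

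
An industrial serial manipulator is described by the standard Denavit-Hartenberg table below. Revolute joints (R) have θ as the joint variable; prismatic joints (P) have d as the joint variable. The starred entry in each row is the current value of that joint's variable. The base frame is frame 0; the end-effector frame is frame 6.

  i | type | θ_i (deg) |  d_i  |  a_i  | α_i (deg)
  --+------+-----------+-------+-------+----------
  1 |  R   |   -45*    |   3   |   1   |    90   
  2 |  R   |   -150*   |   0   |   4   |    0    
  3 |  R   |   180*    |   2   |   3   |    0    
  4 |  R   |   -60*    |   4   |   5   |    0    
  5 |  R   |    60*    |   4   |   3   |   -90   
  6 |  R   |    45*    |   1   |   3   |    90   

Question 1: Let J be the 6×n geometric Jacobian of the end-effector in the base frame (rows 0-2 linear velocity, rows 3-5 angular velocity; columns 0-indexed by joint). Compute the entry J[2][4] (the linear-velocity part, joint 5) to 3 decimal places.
axis z_4 = (-0.7071,-0.7071,0.0000); lever o_n−o_4 = (1.4542,-4.1110,3.4267)
cross product → J_v[:, 4] = (-2.4230,2.4230,3.9352)
J_ω[:, 4] = z_4
entry J[2][4] = 3.9352

3.935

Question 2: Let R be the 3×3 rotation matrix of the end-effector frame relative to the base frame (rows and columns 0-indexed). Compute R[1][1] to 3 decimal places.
0.354

End-effector y-axis (col 1 of R) = (-0.3536,0.3536,0.8660)
R[1][1] = 0.3536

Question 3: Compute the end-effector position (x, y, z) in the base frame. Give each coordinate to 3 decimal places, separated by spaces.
after link 1: o_1 = (0.7071, -0.7071, 3.0000)
after link 2: o_2 = (-1.7424, 1.7424, 1.0000)
after link 3: o_3 = (-1.3195, -1.5089, 2.5000)
after link 4: o_4 = (-1.0860, -7.3992, -0.0000)
after link 5: o_5 = (-2.0774, -12.0648, 1.5000)
after link 6: o_6 = (0.3681, -11.5103, 3.4267)

0.368 -11.510 3.427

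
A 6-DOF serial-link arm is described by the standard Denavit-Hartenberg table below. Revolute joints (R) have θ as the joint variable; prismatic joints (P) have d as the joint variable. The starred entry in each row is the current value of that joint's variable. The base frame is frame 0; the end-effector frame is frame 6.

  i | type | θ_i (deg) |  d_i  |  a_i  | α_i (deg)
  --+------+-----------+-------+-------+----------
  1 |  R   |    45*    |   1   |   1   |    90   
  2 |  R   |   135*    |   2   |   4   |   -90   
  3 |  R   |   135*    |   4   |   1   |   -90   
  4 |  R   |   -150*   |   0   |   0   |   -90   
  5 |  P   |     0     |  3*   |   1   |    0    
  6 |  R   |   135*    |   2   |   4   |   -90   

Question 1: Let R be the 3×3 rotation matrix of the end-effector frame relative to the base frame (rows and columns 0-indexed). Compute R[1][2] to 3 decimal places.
End-effector z-axis (col 2 of R) = (0.6907,0.5959,-0.4097)
R[1][2] = 0.5959

0.596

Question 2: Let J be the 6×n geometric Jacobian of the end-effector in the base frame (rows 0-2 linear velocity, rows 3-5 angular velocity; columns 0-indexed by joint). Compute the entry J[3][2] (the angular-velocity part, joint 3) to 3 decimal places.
-0.500

axis z_2 = (-0.5000,-0.5000,-0.7071); lever o_n−o_2 = (-6.8666,1.0453,-6.3714)
cross product → J_v[:, 2] = (3.9248,1.6698,-3.9559)
J_ω[:, 2] = z_2
entry J[3][2] = -0.5000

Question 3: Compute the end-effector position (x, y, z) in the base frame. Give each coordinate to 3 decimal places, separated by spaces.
after link 1: o_1 = (0.7071, 0.7071, 1.0000)
after link 2: o_2 = (0.1213, -2.7071, 3.8284)
after link 3: o_3 = (-2.0251, -3.8536, 0.5000)
after link 4: o_4 = (-2.0251, -3.8536, 0.5000)
after link 5: o_5 = (-3.6670, -4.8615, -2.0077)
after link 6: o_6 = (-6.7453, -1.6618, -2.5429)

-6.745 -1.662 -2.543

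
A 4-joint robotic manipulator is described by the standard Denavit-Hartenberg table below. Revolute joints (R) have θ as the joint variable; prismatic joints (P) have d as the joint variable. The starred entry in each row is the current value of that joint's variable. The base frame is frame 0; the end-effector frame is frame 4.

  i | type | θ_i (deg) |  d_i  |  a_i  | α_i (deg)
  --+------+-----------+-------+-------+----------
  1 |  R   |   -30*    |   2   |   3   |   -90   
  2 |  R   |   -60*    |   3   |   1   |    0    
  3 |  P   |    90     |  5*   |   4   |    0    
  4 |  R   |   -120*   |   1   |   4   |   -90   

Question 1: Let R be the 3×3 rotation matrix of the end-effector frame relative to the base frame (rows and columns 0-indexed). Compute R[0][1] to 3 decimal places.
End-effector y-axis (col 1 of R) = (-0.5000,-0.8660,-0.0000)
R[0][1] = -0.5000

-0.500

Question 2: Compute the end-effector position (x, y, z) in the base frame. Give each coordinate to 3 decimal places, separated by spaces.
10.531 4.312 4.866

after link 1: o_1 = (2.5981, -1.5000, 2.0000)
after link 2: o_2 = (4.5311, 0.8481, 2.8660)
after link 3: o_3 = (10.0311, 3.4462, 0.8660)
after link 4: o_4 = (10.5311, 4.3122, 4.8660)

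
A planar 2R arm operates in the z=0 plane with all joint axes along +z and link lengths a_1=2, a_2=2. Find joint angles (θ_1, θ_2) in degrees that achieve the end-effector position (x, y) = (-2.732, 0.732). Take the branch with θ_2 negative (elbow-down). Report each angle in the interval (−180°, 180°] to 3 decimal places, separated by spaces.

-149.998 -90.003

cos θ_2 = (7.9996−2²−2²)/(2·2·2) = -0.0000; θ_2 = -90.0025° (elbow-down)
β = atan2(0.7320,-2.7320) = 165.0007°; ψ = atan2(-2.0000,1.9999) = -45.0013°
θ_1 = β − ψ = 210.0020°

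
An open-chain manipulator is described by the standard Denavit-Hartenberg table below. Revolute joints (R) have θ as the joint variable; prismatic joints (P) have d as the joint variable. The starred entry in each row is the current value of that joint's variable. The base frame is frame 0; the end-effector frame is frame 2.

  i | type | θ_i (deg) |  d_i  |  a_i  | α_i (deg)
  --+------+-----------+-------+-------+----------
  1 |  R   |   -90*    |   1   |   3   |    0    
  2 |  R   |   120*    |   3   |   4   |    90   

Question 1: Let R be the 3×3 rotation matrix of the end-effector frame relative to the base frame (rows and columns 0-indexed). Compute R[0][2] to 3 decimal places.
End-effector z-axis (col 2 of R) = (0.5000,-0.8660,0.0000)
R[0][2] = 0.5000

0.500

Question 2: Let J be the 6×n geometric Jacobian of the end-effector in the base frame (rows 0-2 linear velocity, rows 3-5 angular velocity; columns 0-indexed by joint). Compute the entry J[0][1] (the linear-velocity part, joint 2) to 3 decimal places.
axis z_1 = (0.0000,0.0000,1.0000); lever o_n−o_1 = (3.4641,2.0000,3.0000)
cross product → J_v[:, 1] = (-2.0000,3.4641,0.0000)
J_ω[:, 1] = z_1
entry J[0][1] = -2.0000

-2.000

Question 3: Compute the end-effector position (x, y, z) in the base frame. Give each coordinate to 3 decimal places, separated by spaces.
3.464 -1.000 4.000

after link 1: o_1 = (0.0000, -3.0000, 1.0000)
after link 2: o_2 = (3.4641, -1.0000, 4.0000)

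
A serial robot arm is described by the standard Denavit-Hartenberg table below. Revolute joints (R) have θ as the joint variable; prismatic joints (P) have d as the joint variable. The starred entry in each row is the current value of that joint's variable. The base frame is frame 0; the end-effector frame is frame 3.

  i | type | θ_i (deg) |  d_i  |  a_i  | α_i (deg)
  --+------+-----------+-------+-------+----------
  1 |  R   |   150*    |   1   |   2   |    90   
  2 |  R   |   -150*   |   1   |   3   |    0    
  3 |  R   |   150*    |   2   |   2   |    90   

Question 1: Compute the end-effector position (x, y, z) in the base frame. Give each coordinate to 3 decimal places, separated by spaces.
0.286 3.299 -0.500

after link 1: o_1 = (-1.7321, 1.0000, 1.0000)
after link 2: o_2 = (1.0179, 0.5670, -0.5000)
after link 3: o_3 = (0.2859, 3.2990, -0.5000)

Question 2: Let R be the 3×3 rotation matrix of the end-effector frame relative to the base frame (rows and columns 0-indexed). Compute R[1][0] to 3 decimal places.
End-effector x-axis (col 0 of R) = (-0.8660,0.5000,0.0000)
R[1][0] = 0.5000

0.500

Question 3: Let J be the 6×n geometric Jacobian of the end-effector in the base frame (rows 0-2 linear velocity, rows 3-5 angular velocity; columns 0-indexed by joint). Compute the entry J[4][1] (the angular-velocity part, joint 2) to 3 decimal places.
0.866

axis z_1 = (0.5000,0.8660,0.0000); lever o_n−o_1 = (2.0179,2.2990,-1.5000)
cross product → J_v[:, 1] = (-1.2990,0.7500,-0.5981)
J_ω[:, 1] = z_1
entry J[4][1] = 0.8660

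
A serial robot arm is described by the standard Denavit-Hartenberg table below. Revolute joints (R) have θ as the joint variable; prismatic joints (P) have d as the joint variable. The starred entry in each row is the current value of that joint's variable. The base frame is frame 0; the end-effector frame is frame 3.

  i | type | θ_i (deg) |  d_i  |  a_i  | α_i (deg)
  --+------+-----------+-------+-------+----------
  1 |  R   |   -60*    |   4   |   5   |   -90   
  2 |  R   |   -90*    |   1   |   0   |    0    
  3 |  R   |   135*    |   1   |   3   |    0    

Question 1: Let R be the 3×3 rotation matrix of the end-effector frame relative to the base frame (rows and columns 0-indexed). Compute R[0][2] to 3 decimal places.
End-effector z-axis (col 2 of R) = (0.8660,0.5000,0.0000)
R[0][2] = 0.8660

0.866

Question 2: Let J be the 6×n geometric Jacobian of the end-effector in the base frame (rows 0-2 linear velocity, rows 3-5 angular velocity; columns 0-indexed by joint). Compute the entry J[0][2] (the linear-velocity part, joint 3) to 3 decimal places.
axis z_2 = (0.8660,0.5000,0.0000); lever o_n−o_2 = (1.9267,-1.3371,-2.1213)
cross product → J_v[:, 2] = (-1.0607,1.8371,-2.1213)
J_ω[:, 2] = z_2
entry J[0][2] = -1.0607

-1.061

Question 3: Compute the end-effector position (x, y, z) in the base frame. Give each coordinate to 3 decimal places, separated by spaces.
5.293 -5.167 1.879

after link 1: o_1 = (2.5000, -4.3301, 4.0000)
after link 2: o_2 = (3.3660, -3.8301, 4.0000)
after link 3: o_3 = (5.2927, -5.1672, 1.8787)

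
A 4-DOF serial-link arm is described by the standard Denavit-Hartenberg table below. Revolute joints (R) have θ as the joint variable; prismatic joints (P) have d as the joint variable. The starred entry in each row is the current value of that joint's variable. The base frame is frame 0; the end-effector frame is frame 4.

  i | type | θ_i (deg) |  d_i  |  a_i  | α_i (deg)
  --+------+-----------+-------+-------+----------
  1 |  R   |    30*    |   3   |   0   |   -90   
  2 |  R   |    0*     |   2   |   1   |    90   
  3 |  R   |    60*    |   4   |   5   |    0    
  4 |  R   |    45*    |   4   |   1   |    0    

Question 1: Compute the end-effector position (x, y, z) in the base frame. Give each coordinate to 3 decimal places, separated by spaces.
after link 1: o_1 = (0.0000, 0.0000, 3.0000)
after link 2: o_2 = (-0.1340, 2.2321, 3.0000)
after link 3: o_3 = (-0.1340, 7.2321, 7.0000)
after link 4: o_4 = (-0.8411, 7.9392, 11.0000)

-0.841 7.939 11.000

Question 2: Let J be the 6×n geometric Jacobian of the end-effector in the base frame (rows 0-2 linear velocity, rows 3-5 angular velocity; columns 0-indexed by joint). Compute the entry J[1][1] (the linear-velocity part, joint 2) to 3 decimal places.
axis z_1 = (-0.5000,0.8660,0.0000); lever o_n−o_1 = (-0.8411,7.9392,8.0000)
cross product → J_v[:, 1] = (6.9282,4.0000,-3.2412)
J_ω[:, 1] = z_1
entry J[1][1] = 4.0000

4.000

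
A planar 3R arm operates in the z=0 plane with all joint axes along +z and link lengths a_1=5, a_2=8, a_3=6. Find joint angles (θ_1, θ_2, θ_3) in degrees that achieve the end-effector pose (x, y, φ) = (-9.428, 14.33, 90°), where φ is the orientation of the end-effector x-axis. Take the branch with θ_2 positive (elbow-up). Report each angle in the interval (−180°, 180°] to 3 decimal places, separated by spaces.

wrist centre = target − a_3·(cos φ, sin φ) = (-9.4280, 8.3300)
cos θ_2 = (158.2761−5²−8²)/(2·5·8) = 0.8660; θ_2 = 30.0085° (elbow-up)
β = atan2(8.3300,-9.4280) = 138.5382°; ψ = atan2(4.0010,11.9276) = 18.5437°
θ_1 = β − ψ = 119.9945°
θ_3 = φ − θ_1 − θ_2 = -60.0030° (wrapped to (-180°,180°])

119.995 30.009 -60.003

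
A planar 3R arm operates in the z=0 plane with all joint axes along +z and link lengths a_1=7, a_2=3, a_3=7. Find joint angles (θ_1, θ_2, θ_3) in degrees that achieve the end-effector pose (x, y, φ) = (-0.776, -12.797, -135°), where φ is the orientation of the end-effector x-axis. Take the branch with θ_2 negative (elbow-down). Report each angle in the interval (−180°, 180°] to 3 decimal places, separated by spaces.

wrist centre = target − a_3·(cos φ, sin φ) = (4.1737, -7.8473)
cos θ_2 = (78.9995−7²−3²)/(2·7·3) = 0.5000; θ_2 = -60.0007° (elbow-down)
β = atan2(-7.8473,4.1737) = -61.9927°; ψ = atan2(-2.5981,8.5000) = -16.9963°
θ_1 = β − ψ = -44.9964°
θ_3 = φ − θ_1 − θ_2 = -30.0029° (wrapped to (-180°,180°])

-44.996 -60.001 -30.003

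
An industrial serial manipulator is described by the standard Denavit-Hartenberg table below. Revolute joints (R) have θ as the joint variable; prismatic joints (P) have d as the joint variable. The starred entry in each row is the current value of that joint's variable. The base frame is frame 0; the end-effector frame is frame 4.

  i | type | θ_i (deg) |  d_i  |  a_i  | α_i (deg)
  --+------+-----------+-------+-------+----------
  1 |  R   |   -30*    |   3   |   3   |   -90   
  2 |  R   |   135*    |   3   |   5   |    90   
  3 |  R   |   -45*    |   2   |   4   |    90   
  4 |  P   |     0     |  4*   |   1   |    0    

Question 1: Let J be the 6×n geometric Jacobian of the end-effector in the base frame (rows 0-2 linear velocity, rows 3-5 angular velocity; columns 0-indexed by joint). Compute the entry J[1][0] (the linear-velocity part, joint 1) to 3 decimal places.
axis z_0 = ẑ; lever o_n−o_0 = (-1.3540,-3.1026,-2.4497)
cross product → J_v[:, 0] = (3.1026,-1.3540,0.0000)
J_ω[:, 0] = z_0
entry J[1][0] = -1.3540

-1.354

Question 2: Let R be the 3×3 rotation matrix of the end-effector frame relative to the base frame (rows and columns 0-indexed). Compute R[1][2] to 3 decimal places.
End-effector z-axis (col 2 of R) = (0.0795,-0.8624,0.5000)
R[1][2] = -0.8624

-0.862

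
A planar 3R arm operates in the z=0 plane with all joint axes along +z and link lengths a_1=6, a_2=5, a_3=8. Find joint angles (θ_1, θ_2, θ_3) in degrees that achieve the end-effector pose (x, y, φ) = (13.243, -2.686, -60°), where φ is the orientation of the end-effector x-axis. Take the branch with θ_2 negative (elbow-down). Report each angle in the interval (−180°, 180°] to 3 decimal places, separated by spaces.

44.995 -44.996 -59.999

wrist centre = target − a_3·(cos φ, sin φ) = (9.2430, 4.2422)
cos θ_2 = (103.4293−6²−5²)/(2·6·5) = 0.7072; θ_2 = -44.9960° (elbow-down)
β = atan2(4.2422,9.2430) = 24.6534°; ψ = atan2(-3.5353,9.5358) = -20.3417°
θ_1 = β − ψ = 44.9951°
θ_3 = φ − θ_1 − θ_2 = -59.9991° (wrapped to (-180°,180°])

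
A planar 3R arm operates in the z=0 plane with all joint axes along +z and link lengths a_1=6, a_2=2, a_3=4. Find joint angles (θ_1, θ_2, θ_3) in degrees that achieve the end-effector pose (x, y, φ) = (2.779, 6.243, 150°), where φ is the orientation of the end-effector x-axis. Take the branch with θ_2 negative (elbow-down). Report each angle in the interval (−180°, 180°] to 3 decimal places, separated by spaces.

44.994 -44.970 149.976

wrist centre = target − a_3·(cos φ, sin φ) = (6.2431, 4.2430)
cos θ_2 = (56.9794−6²−2²)/(2·6·2) = 0.7075; θ_2 = -44.9703° (elbow-down)
β = atan2(4.2430,6.2431) = 34.2012°; ψ = atan2(-1.4135,7.4149) = -10.7926°
θ_1 = β − ψ = 44.9938°
θ_3 = φ − θ_1 − θ_2 = 149.9765° (wrapped to (-180°,180°])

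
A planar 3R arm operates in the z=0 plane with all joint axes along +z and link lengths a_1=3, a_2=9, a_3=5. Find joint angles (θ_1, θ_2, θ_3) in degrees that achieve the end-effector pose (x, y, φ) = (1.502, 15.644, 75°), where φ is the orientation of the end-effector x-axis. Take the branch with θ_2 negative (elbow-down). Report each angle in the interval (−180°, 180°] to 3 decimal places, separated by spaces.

wrist centre = target − a_3·(cos φ, sin φ) = (0.2079, 10.8144)
cos θ_2 = (116.9938−3²−9²)/(2·3·9) = 0.4999; θ_2 = -60.0075° (elbow-down)
β = atan2(10.8144,0.2079) = 88.8986°; ψ = atan2(-7.7948,7.4990) = -46.1082°
θ_1 = β − ψ = 135.0068°
θ_3 = φ − θ_1 − θ_2 = 0.0007° (wrapped to (-180°,180°])

135.007 -60.008 0.001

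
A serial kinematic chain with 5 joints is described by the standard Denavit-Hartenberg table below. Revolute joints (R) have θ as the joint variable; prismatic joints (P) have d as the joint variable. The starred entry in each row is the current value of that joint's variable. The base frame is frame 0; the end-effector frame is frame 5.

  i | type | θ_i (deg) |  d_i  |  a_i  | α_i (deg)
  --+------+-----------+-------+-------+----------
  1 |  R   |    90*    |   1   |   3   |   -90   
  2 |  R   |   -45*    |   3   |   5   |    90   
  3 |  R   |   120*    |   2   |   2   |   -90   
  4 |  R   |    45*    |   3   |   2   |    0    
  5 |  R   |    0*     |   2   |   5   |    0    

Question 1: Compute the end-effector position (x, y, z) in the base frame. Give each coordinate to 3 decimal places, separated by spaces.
-6.519 3.102 -3.069

after link 1: o_1 = (0.0000, 3.0000, 1.0000)
after link 2: o_2 = (-3.0000, 6.5355, 4.5355)
after link 3: o_3 = (-4.7321, 4.4142, 5.2426)
after link 4: o_4 = (-4.4568, 3.0771, 1.9055)
after link 5: o_5 = (-6.5187, 3.1024, -3.0692)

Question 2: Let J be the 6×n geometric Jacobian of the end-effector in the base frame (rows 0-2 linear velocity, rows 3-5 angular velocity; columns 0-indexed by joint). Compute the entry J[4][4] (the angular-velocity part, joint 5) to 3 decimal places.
axis z_4 = (0.5000,-0.6124,-0.6124); lever o_n−o_4 = (-2.0619,0.0253,-4.9747)
cross product → J_v[:, 4] = (3.0619,3.7500,-1.2500)
J_ω[:, 4] = z_4
entry J[4][4] = -0.6124

-0.612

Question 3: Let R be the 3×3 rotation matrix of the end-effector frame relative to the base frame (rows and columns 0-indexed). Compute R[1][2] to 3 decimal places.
-0.612

End-effector z-axis (col 2 of R) = (0.5000,-0.6124,-0.6124)
R[1][2] = -0.6124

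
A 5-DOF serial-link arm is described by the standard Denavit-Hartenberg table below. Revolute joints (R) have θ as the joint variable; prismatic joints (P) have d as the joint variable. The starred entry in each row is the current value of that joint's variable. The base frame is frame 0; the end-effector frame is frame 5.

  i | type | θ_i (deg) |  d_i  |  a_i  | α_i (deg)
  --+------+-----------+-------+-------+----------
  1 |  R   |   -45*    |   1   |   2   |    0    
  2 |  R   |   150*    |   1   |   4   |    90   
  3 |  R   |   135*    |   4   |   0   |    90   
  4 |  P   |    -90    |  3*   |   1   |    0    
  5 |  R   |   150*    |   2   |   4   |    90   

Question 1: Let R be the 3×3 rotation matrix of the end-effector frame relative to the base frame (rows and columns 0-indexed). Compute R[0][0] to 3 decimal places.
0.928

End-effector x-axis (col 0 of R) = (0.9280,-0.1174,0.3536)
R[0][0] = 0.9280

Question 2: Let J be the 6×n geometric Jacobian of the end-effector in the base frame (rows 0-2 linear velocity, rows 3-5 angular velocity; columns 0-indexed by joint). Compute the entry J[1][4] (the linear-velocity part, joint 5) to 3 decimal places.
2.884

axis z_4 = (-0.1830,0.6830,0.7071); lever o_n−o_4 = (3.3461,0.8966,2.8284)
cross product → J_v[:, 4] = (1.2979,2.8837,-2.4495)
J_ω[:, 4] = z_4
entry J[1][4] = 2.8837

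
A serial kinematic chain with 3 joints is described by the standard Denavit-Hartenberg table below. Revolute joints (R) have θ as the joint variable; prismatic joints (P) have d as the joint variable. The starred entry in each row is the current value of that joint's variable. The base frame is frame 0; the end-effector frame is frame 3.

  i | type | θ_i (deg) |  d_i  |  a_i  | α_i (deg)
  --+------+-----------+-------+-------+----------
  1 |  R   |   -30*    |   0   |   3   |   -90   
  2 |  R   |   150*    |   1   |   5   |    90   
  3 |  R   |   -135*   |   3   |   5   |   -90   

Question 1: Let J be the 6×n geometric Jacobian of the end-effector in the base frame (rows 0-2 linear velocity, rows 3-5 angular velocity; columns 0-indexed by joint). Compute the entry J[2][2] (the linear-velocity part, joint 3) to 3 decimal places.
axis z_2 = (0.4330,-0.2500,-0.8660); lever o_n−o_2 = (2.1829,-5.3428,-0.8303)
cross product → J_v[:, 2] = (-4.4194,-1.5309,-1.7678)
J_ω[:, 2] = z_2
entry J[2][2] = -1.7678

-1.768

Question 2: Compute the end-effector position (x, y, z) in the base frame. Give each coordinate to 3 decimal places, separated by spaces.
1.531 -3.812 -3.330

after link 1: o_1 = (2.5981, -1.5000, 0.0000)
after link 2: o_2 = (-0.6519, 1.5311, -2.5000)
after link 3: o_3 = (1.5310, -3.8117, -3.3303)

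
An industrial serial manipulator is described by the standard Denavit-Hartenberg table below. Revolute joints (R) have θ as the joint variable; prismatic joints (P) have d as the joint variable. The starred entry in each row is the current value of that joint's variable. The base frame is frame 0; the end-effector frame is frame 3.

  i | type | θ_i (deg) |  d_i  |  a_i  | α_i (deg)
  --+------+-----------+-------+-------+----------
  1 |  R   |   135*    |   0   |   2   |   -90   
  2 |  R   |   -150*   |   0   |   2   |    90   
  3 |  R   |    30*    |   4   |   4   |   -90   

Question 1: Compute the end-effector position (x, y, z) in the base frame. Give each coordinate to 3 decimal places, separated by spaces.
after link 1: o_1 = (-1.4142, 1.4142, 0.0000)
after link 2: o_2 = (-0.1895, 0.1895, 1.0000)
after link 3: o_3 = (1.9319, -4.7603, -0.7321)

1.932 -4.760 -0.732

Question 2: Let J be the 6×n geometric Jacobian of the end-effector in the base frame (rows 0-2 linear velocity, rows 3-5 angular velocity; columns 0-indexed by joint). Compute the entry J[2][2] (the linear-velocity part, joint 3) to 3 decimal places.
-1.000

axis z_2 = (0.3536,-0.3536,-0.8660); lever o_n−o_2 = (2.1213,-4.9497,-1.7321)
cross product → J_v[:, 2] = (-3.6742,-1.2247,-1.0000)
J_ω[:, 2] = z_2
entry J[2][2] = -1.0000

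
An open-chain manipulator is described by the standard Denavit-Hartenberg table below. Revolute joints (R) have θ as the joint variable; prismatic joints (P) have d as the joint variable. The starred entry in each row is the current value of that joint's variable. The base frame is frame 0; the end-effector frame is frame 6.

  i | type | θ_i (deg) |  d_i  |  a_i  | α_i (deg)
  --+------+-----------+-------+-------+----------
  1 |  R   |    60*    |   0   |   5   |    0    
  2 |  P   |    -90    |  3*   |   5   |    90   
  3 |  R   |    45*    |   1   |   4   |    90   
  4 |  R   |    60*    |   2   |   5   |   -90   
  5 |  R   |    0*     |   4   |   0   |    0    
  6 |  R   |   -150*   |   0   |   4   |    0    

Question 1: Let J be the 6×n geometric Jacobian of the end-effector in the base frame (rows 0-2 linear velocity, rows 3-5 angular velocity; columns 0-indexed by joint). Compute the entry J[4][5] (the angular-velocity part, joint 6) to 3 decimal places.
-0.127

axis z_5 = (-0.7803,-0.1268,-0.6124); lever o_n−o_5 = (1.6641,2.5033,-2.6390)
cross product → J_v[:, 5] = (1.8677,-3.0783,-1.7424)
J_ω[:, 5] = z_5
entry J[4][5] = -0.1268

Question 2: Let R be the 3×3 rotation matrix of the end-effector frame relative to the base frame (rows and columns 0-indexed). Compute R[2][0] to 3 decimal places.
End-effector x-axis (col 0 of R) = (0.4160,0.6258,-0.6597)
R[2][0] = -0.6597

-0.660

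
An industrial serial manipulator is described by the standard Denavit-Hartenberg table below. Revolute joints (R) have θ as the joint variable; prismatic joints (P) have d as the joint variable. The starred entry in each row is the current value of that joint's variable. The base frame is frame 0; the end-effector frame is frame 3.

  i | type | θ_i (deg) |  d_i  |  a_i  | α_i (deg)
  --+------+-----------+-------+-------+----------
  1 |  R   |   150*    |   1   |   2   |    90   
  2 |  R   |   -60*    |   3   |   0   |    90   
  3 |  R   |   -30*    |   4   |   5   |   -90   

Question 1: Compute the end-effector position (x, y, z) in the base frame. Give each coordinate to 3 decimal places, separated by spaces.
-0.357 0.783 -4.750

after link 1: o_1 = (-1.7321, 1.0000, 1.0000)
after link 2: o_2 = (-0.2321, 3.5981, 1.0000)
after link 3: o_3 = (-0.3571, 0.7835, -4.7500)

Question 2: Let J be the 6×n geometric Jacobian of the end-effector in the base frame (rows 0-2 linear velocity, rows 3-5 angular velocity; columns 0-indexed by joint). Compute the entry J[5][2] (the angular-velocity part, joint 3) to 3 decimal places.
-0.500

axis z_2 = (0.7500,-0.4330,-0.5000); lever o_n−o_2 = (-0.1250,-2.8146,-5.7500)
cross product → J_v[:, 2] = (1.0825,4.3750,-2.1651)
J_ω[:, 2] = z_2
entry J[5][2] = -0.5000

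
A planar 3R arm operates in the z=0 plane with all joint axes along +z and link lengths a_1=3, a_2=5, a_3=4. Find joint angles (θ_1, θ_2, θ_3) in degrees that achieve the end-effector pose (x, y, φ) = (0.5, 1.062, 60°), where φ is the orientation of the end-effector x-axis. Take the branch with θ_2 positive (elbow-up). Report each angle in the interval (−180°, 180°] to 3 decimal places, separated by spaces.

120.007 149.997 149.996

wrist centre = target − a_3·(cos φ, sin φ) = (-1.5000, -2.4021)
cos θ_2 = (8.0201−3²−5²)/(2·3·5) = -0.8660; θ_2 = 149.9967° (elbow-up)
β = atan2(-2.4021,-1.5000) = -121.9828°; ψ = atan2(2.5002,-1.3300) = 118.0104°
θ_1 = β − ψ = -239.9932°
θ_3 = φ − θ_1 − θ_2 = 149.9965° (wrapped to (-180°,180°])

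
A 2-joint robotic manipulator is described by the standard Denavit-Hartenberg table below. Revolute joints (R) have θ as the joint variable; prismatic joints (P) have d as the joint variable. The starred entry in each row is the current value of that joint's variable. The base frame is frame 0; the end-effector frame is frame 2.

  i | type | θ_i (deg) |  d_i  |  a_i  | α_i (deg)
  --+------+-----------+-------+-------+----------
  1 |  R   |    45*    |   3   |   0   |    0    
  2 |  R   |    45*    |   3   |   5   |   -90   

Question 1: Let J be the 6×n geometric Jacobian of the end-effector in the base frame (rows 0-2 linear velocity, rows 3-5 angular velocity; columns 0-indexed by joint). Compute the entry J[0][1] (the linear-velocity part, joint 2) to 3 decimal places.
axis z_1 = (0.0000,0.0000,1.0000); lever o_n−o_1 = (0.0000,5.0000,3.0000)
cross product → J_v[:, 1] = (-5.0000,0.0000,0.0000)
J_ω[:, 1] = z_1
entry J[0][1] = -5.0000

-5.000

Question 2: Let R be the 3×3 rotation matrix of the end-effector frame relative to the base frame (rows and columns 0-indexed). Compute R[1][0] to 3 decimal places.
End-effector x-axis (col 0 of R) = (0.0000,1.0000,0.0000)
R[1][0] = 1.0000

1.000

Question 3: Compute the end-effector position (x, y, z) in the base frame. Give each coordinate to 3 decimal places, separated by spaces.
0.000 5.000 6.000

after link 1: o_1 = (0.0000, 0.0000, 3.0000)
after link 2: o_2 = (0.0000, 5.0000, 6.0000)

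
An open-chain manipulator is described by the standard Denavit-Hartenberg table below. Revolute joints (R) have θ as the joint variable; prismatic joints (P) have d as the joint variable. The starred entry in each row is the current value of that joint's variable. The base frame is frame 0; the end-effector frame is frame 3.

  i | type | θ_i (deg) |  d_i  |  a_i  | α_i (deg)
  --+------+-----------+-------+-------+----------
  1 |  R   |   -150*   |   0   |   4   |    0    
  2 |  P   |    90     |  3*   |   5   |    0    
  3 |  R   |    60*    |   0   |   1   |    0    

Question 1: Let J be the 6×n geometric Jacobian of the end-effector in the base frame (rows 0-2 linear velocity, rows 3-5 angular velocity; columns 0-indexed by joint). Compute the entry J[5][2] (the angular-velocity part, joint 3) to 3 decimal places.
1.000

axis z_2 = (0.0000,0.0000,1.0000); lever o_n−o_2 = (1.0000,0.0000,0.0000)
cross product → J_v[:, 2] = (0.0000,1.0000,0.0000)
J_ω[:, 2] = z_2
entry J[5][2] = 1.0000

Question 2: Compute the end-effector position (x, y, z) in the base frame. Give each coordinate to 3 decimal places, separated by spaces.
0.036 -6.330 3.000

after link 1: o_1 = (-3.4641, -2.0000, 0.0000)
after link 2: o_2 = (-0.9641, -6.3301, 3.0000)
after link 3: o_3 = (0.0359, -6.3301, 3.0000)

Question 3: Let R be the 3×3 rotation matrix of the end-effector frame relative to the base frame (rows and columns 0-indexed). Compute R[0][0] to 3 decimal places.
1.000

End-effector x-axis (col 0 of R) = (1.0000,-0.0000,0.0000)
R[0][0] = 1.0000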